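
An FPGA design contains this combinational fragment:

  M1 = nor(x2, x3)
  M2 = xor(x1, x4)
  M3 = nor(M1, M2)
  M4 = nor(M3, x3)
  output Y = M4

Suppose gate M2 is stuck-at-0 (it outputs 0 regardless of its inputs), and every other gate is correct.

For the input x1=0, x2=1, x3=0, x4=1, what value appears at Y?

0

Propagate with M2 forced: M1=0, M2=0 [stuck-at-0], M3=1, M4=0.
So Y = 0. (Without the fault it would be 1.)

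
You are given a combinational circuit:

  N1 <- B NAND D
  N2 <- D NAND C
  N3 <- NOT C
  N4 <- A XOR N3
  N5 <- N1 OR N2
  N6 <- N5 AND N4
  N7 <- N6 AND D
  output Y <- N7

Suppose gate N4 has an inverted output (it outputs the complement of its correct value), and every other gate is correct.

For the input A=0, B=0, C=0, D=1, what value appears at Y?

0

Propagate with N4 forced: N1=1, N2=1, N3=1, N4=0 [inverted output], N5=1, N6=0, N7=0.
So Y = 0. (Without the fault it would be 1.)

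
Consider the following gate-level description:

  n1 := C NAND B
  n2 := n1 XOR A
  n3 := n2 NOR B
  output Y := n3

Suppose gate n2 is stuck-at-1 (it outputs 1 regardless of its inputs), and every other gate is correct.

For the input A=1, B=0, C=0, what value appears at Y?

0

Propagate with n2 forced: n1=1, n2=1 [stuck-at-1], n3=0.
So Y = 0. (Without the fault it would be 1.)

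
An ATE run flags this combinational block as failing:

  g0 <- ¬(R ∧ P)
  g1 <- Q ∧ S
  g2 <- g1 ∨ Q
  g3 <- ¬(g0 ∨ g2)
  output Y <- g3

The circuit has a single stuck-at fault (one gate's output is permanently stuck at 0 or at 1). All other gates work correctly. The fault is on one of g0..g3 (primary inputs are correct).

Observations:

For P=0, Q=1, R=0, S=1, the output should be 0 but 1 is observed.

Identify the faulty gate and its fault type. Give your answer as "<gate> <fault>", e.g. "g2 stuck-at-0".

g3 stuck-at-1

Fault-free values for test 1 (P=0, Q=1, R=0, S=1): g0=1, g1=1, g2=1, g3=0, giving Y=0. Observed 1.
Test 1: faults giving observed 1 are {g3 stuck-at-1}.
Only g3 stuck-at-1 is consistent with every test.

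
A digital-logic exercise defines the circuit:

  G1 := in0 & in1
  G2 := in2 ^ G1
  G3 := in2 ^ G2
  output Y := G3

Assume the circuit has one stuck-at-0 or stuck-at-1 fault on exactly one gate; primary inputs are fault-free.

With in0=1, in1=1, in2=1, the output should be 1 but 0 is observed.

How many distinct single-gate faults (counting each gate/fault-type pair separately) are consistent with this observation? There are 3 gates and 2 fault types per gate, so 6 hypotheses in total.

Fault-free: G1=1, G2=0, G3=1 → 1. Observed 0.
  G1 stuck-at-0: output 0 ✓
  G1 stuck-at-1: output 1 ✗
  G2 stuck-at-0: output 1 ✗
  G2 stuck-at-1: output 0 ✓
  G3 stuck-at-0: output 0 ✓
  G3 stuck-at-1: output 1 ✗
Consistent faults: {G1 stuck-at-0, G2 stuck-at-1, G3 stuck-at-0} — 3 in all.

3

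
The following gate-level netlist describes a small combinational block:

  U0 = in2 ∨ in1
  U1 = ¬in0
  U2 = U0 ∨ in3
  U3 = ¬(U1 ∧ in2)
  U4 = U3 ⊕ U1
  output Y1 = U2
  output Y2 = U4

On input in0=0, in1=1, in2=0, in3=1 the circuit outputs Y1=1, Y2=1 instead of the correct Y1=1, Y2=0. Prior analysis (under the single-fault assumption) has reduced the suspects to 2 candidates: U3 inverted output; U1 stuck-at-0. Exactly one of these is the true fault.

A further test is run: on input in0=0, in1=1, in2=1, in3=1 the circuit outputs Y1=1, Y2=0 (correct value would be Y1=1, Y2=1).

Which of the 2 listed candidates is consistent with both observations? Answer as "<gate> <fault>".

Evaluate each candidate on input in0=0, in1=1, in2=1, in3=1:
  U3 inverted output: U0=1, U1=1, U2=1, U3=1 [inverted output], U4=0 → Y1=1, Y2=0 — matches
  U1 stuck-at-0: U0=1, U1=0 [stuck-at-0], U2=1, U3=1, U4=1 → Y1=1, Y2=1 — eliminated
Only U3 inverted output reproduces the observed Y1=1, Y2=0.

U3 inverted output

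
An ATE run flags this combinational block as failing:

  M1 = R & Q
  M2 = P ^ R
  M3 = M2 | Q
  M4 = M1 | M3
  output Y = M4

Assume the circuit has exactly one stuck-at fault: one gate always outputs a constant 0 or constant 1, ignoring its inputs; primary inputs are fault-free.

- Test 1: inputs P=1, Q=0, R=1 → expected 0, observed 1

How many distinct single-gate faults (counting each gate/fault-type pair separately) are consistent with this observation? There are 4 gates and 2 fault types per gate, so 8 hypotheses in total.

4

Fault-free: M1=0, M2=0, M3=0, M4=0 → 0. Observed 1.
  M1 stuck-at-0: output 0 ✗
  M1 stuck-at-1: output 1 ✓
  M2 stuck-at-0: output 0 ✗
  M2 stuck-at-1: output 1 ✓
  M3 stuck-at-0: output 0 ✗
  M3 stuck-at-1: output 1 ✓
  M4 stuck-at-0: output 0 ✗
  M4 stuck-at-1: output 1 ✓
Consistent faults: {M1 stuck-at-1, M2 stuck-at-1, M3 stuck-at-1, M4 stuck-at-1} — 4 in all.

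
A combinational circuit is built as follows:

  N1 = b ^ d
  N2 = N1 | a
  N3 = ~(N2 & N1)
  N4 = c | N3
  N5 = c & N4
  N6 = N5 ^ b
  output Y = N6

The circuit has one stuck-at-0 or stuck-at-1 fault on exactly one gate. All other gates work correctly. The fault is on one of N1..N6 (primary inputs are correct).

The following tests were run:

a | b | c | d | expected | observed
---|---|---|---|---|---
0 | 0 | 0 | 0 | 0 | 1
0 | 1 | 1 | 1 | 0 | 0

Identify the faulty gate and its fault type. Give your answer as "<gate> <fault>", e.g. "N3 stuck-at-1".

Fault-free values for test 1 (a=0, b=0, c=0, d=0): N1=0, N2=0, N3=1, N4=1, N5=0, N6=0, giving Y=0. Observed 1.
Test 1: faults giving observed 1 are {N5 stuck-at-1, N6 stuck-at-1}.
Test 2 (a=0, b=1, c=1, d=1): fault-free N1=0, N2=0, N3=1, N4=1, N5=1, N6=0 → 0; observed 0. Eliminates N6 stuck-at-1.
Only N5 stuck-at-1 is consistent with every test.

N5 stuck-at-1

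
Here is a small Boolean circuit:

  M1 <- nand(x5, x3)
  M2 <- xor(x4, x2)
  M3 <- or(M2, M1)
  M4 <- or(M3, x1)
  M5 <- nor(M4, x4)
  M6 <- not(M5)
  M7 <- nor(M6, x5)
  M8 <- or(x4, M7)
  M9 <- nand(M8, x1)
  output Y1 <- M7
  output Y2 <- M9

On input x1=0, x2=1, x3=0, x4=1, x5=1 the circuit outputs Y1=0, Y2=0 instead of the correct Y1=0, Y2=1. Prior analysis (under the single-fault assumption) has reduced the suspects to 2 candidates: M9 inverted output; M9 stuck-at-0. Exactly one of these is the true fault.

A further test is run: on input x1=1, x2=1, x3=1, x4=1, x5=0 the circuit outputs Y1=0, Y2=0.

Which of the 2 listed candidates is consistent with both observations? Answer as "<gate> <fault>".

Evaluate each candidate on input x1=1, x2=1, x3=1, x4=1, x5=0:
  M9 inverted output: M1=1, M2=0, M3=1, M4=1, M5=0, M6=1, M7=0, M8=1, M9=1 [inverted output] → Y1=0, Y2=1 — eliminated
  M9 stuck-at-0: M1=1, M2=0, M3=1, M4=1, M5=0, M6=1, M7=0, M8=1, M9=0 [stuck-at-0] → Y1=0, Y2=0 — matches
Only M9 stuck-at-0 reproduces the observed Y1=0, Y2=0.

M9 stuck-at-0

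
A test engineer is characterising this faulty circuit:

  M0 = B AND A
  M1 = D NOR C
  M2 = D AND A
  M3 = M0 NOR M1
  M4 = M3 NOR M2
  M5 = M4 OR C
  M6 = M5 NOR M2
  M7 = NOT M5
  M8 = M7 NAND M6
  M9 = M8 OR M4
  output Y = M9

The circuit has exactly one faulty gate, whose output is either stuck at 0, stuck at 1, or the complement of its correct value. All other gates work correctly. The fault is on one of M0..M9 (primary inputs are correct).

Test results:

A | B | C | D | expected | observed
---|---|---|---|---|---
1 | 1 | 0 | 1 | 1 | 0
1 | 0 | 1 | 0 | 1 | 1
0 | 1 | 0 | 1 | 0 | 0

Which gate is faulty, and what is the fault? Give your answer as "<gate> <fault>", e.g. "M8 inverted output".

M6 stuck-at-1

Fault-free values for test 1 (A=1, B=1, C=0, D=1): M0=1, M1=0, M2=1, M3=0, M4=0, M5=0, M6=0, M7=1, M8=1, M9=1, giving Y=1. Observed 0.
Test 1: faults giving observed 0 are {M6 stuck-at-1, M6 inverted output, M8 stuck-at-0, M8 inverted output, M9 stuck-at-0, M9 inverted output}.
Test 2 (A=1, B=0, C=1, D=0): fault-free M0=0, M1=0, M2=0, M3=1, M4=0, M5=1, M6=0, M7=0, M8=1, M9=1 → 1; observed 1. Eliminates M8 stuck-at-0, M8 inverted output, M9 stuck-at-0, M9 inverted output.
Test 3 (A=0, B=1, C=0, D=1): fault-free M0=0, M1=0, M2=0, M3=1, M4=0, M5=0, M6=1, M7=1, M8=0, M9=0 → 0; observed 0. Eliminates M6 inverted output.
Only M6 stuck-at-1 is consistent with every test.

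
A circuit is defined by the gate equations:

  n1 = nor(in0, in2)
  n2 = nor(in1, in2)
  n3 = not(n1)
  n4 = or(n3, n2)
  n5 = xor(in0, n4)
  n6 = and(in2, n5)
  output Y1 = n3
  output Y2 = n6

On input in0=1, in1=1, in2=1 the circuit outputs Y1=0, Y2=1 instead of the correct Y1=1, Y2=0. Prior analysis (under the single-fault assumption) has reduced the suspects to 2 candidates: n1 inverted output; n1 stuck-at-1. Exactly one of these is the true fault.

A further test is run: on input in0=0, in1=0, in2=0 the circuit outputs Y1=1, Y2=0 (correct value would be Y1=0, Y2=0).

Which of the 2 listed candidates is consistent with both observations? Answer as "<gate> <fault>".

n1 inverted output

Evaluate each candidate on input in0=0, in1=0, in2=0:
  n1 inverted output: n1=0 [inverted output], n2=1, n3=1, n4=1, n5=1, n6=0 → Y1=1, Y2=0 — matches
  n1 stuck-at-1: n1=1 [stuck-at-1], n2=1, n3=0, n4=1, n5=1, n6=0 → Y1=0, Y2=0 — eliminated
Only n1 inverted output reproduces the observed Y1=1, Y2=0.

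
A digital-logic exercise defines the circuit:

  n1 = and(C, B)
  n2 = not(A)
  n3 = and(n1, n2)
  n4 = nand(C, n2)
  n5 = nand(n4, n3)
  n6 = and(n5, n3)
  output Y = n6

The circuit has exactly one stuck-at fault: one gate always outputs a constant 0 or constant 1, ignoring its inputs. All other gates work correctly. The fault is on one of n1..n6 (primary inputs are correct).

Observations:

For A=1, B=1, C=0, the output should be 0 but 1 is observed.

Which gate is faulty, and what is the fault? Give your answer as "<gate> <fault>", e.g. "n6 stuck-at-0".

n6 stuck-at-1

Fault-free values for test 1 (A=1, B=1, C=0): n1=0, n2=0, n3=0, n4=1, n5=1, n6=0, giving Y=0. Observed 1.
Test 1: faults giving observed 1 are {n6 stuck-at-1}.
Only n6 stuck-at-1 is consistent with every test.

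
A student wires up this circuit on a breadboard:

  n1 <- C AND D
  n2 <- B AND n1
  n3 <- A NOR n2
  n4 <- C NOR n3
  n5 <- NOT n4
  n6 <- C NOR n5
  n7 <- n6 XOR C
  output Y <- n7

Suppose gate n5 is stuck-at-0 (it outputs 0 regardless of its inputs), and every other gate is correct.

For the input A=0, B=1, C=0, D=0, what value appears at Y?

1

Propagate with n5 forced: n1=0, n2=0, n3=1, n4=0, n5=0 [stuck-at-0], n6=1, n7=1.
So Y = 1. (Without the fault it would be 0.)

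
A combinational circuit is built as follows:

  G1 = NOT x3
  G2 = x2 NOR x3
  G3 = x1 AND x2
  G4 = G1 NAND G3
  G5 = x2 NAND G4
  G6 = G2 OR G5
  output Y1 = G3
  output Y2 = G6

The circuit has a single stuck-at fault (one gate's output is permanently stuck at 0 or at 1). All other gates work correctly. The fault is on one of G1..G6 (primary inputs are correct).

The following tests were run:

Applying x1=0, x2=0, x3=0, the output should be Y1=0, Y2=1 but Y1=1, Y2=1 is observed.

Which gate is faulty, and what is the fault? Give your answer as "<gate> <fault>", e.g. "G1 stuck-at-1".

G3 stuck-at-1

Fault-free values for test 1 (x1=0, x2=0, x3=0): G1=1, G2=1, G3=0, G4=1, G5=1, G6=1, giving Y1=0, Y2=1. Observed Y1=1, Y2=1.
Test 1: faults giving observed Y1=1, Y2=1 are {G3 stuck-at-1}.
Only G3 stuck-at-1 is consistent with every test.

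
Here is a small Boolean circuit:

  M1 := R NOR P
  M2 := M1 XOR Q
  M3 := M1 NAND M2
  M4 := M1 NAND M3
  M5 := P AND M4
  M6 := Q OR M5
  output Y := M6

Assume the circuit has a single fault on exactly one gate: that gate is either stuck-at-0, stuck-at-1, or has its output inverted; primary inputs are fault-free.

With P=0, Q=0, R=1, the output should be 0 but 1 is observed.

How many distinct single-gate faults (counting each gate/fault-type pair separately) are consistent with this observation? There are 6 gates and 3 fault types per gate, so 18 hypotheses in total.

4

Fault-free: M1=0, M2=0, M3=1, M4=1, M5=0, M6=0 → 0. Observed 1.
  M1: none of the 3 fault types match ✗
  M2: none of the 3 fault types match ✗
  M3: none of the 3 fault types match ✗
  M4: none of the 3 fault types match ✗
  M5: stuck-at-1, inverted output ✓; others ✗
  M6: stuck-at-1, inverted output ✓; others ✗
Consistent faults: {M5 stuck-at-1, M5 inverted output, M6 stuck-at-1, M6 inverted output} — 4 in all.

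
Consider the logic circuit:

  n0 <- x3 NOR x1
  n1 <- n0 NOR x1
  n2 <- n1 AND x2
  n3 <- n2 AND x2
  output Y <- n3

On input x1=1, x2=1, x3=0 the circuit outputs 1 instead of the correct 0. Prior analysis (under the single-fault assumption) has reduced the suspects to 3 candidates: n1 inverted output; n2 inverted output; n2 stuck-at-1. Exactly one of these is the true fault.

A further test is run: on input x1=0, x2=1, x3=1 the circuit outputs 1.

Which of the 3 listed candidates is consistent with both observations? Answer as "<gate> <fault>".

n2 stuck-at-1

Evaluate each candidate on input x1=0, x2=1, x3=1:
  n1 inverted output: n0=0, n1=0 [inverted output], n2=0, n3=0 → 0 — eliminated
  n2 inverted output: n0=0, n1=1, n2=0 [inverted output], n3=0 → 0 — eliminated
  n2 stuck-at-1: n0=0, n1=1, n2=1 [stuck-at-1], n3=1 → 1 — matches
Only n2 stuck-at-1 reproduces the observed 1.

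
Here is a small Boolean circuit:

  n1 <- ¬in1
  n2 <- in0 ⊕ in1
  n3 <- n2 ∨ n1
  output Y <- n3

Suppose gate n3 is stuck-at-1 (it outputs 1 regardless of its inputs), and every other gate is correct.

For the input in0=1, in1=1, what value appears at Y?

1

Propagate with n3 forced: n1=0, n2=0, n3=1 [stuck-at-1].
So Y = 1. (Without the fault it would be 0.)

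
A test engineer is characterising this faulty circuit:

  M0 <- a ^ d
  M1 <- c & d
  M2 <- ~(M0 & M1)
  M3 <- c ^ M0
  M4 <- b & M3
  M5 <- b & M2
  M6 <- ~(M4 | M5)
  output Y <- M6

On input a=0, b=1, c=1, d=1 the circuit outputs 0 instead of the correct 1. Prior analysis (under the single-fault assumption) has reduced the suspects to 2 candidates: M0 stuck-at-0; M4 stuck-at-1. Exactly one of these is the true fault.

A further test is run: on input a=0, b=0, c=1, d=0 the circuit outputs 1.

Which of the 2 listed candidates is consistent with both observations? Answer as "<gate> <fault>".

Evaluate each candidate on input a=0, b=0, c=1, d=0:
  M0 stuck-at-0: M0=0 [stuck-at-0], M1=0, M2=1, M3=1, M4=0, M5=0, M6=1 → 1 — matches
  M4 stuck-at-1: M0=0, M1=0, M2=1, M3=1, M4=1 [stuck-at-1], M5=0, M6=0 → 0 — eliminated
Only M0 stuck-at-0 reproduces the observed 1.

M0 stuck-at-0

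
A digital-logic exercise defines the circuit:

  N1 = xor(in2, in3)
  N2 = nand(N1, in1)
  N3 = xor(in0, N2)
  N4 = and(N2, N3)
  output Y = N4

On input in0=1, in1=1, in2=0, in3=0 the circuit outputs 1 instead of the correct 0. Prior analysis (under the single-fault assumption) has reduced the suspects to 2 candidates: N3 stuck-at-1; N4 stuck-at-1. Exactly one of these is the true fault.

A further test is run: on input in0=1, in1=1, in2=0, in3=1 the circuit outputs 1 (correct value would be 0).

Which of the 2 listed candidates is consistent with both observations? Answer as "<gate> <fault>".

Evaluate each candidate on input in0=1, in1=1, in2=0, in3=1:
  N3 stuck-at-1: N1=1, N2=0, N3=1 [stuck-at-1], N4=0 → 0 — eliminated
  N4 stuck-at-1: N1=1, N2=0, N3=1, N4=1 [stuck-at-1] → 1 — matches
Only N4 stuck-at-1 reproduces the observed 1.

N4 stuck-at-1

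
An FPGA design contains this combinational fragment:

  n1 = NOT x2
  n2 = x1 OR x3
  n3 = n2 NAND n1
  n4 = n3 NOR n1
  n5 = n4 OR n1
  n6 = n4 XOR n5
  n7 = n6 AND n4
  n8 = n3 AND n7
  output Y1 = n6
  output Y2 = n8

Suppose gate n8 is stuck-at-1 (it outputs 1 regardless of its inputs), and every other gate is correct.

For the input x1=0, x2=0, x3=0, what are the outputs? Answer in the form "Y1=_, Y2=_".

Propagate with n8 forced: n1=1, n2=0, n3=1, n4=0, n5=1, n6=1, n7=0, n8=1 [stuck-at-1].
So the outputs are Y1=1, Y2=1. (Without the fault they would be Y1=1, Y2=0.)

Y1=1, Y2=1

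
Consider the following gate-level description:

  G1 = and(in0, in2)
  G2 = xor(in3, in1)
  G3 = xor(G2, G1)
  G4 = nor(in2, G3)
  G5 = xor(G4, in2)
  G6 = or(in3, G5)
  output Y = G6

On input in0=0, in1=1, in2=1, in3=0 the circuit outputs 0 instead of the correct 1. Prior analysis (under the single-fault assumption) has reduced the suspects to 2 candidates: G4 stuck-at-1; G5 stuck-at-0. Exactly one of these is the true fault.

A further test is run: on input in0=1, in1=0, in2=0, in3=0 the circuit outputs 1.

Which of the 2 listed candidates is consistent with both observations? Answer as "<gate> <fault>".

Evaluate each candidate on input in0=1, in1=0, in2=0, in3=0:
  G4 stuck-at-1: G1=0, G2=0, G3=0, G4=1 [stuck-at-1], G5=1, G6=1 → 1 — matches
  G5 stuck-at-0: G1=0, G2=0, G3=0, G4=1, G5=0 [stuck-at-0], G6=0 → 0 — eliminated
Only G4 stuck-at-1 reproduces the observed 1.

G4 stuck-at-1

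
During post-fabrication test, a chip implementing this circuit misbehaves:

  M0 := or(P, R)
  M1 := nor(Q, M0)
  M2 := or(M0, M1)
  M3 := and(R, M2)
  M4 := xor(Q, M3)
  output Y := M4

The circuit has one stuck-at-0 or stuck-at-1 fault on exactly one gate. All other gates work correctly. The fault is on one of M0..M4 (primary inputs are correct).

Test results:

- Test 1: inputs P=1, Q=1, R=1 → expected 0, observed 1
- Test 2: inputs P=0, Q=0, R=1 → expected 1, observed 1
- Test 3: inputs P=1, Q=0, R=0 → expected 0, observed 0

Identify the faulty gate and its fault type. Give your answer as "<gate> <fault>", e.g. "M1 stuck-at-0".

Fault-free values for test 1 (P=1, Q=1, R=1): M0=1, M1=0, M2=1, M3=1, M4=0, giving Y=0. Observed 1.
Test 1: faults giving observed 1 are {M0 stuck-at-0, M2 stuck-at-0, M3 stuck-at-0, M4 stuck-at-1}.
Test 2 (P=0, Q=0, R=1): fault-free M0=1, M1=0, M2=1, M3=1, M4=1 → 1; observed 1. Eliminates M2 stuck-at-0, M3 stuck-at-0.
Test 3 (P=1, Q=0, R=0): fault-free M0=1, M1=0, M2=1, M3=0, M4=0 → 0; observed 0. Eliminates M4 stuck-at-1.
Only M0 stuck-at-0 is consistent with every test.

M0 stuck-at-0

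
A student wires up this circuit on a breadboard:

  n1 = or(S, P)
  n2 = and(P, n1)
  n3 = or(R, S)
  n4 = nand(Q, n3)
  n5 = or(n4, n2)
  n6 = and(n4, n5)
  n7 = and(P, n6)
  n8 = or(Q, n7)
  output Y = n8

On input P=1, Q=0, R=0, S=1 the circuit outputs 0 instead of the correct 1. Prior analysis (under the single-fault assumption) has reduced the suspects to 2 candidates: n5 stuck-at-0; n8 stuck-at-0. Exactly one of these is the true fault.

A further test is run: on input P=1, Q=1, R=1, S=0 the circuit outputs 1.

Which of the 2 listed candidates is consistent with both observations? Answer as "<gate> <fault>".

Evaluate each candidate on input P=1, Q=1, R=1, S=0:
  n5 stuck-at-0: n1=1, n2=1, n3=1, n4=0, n5=0 [stuck-at-0], n6=0, n7=0, n8=1 → 1 — matches
  n8 stuck-at-0: n1=1, n2=1, n3=1, n4=0, n5=1, n6=0, n7=0, n8=0 [stuck-at-0] → 0 — eliminated
Only n5 stuck-at-0 reproduces the observed 1.

n5 stuck-at-0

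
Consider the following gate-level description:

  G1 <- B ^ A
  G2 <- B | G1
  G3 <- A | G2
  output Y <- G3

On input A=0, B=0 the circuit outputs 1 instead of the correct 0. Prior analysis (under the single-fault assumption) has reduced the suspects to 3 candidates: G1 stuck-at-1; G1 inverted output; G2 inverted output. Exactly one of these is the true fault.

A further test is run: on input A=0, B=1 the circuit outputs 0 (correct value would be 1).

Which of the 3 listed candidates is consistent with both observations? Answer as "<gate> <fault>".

G2 inverted output

Evaluate each candidate on input A=0, B=1:
  G1 stuck-at-1: G1=1 [stuck-at-1], G2=1, G3=1 → 1 — eliminated
  G1 inverted output: G1=0 [inverted output], G2=1, G3=1 → 1 — eliminated
  G2 inverted output: G1=1, G2=0 [inverted output], G3=0 → 0 — matches
Only G2 inverted output reproduces the observed 0.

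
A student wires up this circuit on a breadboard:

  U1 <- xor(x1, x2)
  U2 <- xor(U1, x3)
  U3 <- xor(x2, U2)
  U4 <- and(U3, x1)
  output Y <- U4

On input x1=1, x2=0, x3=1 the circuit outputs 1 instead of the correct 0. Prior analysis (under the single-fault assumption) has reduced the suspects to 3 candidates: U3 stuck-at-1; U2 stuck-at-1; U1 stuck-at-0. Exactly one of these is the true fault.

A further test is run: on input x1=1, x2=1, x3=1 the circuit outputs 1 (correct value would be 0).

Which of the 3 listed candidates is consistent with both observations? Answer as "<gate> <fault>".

U3 stuck-at-1

Evaluate each candidate on input x1=1, x2=1, x3=1:
  U3 stuck-at-1: U1=0, U2=1, U3=1 [stuck-at-1], U4=1 → 1 — matches
  U2 stuck-at-1: U1=0, U2=1 [stuck-at-1], U3=0, U4=0 → 0 — eliminated
  U1 stuck-at-0: U1=0 [stuck-at-0], U2=1, U3=0, U4=0 → 0 — eliminated
Only U3 stuck-at-1 reproduces the observed 1.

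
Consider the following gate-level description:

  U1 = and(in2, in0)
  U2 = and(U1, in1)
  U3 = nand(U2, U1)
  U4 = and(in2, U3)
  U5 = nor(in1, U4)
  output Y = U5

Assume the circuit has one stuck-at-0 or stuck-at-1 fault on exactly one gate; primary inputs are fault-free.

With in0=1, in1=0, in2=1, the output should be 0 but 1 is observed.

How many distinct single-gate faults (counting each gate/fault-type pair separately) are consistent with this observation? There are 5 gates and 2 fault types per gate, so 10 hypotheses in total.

Fault-free: U1=1, U2=0, U3=1, U4=1, U5=0 → 0. Observed 1.
  U1 stuck-at-0: output 0 ✗
  U1 stuck-at-1: output 0 ✗
  U2 stuck-at-0: output 0 ✗
  U2 stuck-at-1: output 1 ✓
  U3 stuck-at-0: output 1 ✓
  U3 stuck-at-1: output 0 ✗
  U4 stuck-at-0: output 1 ✓
  U4 stuck-at-1: output 0 ✗
  U5 stuck-at-0: output 0 ✗
  U5 stuck-at-1: output 1 ✓
Consistent faults: {U2 stuck-at-1, U3 stuck-at-0, U4 stuck-at-0, U5 stuck-at-1} — 4 in all.

4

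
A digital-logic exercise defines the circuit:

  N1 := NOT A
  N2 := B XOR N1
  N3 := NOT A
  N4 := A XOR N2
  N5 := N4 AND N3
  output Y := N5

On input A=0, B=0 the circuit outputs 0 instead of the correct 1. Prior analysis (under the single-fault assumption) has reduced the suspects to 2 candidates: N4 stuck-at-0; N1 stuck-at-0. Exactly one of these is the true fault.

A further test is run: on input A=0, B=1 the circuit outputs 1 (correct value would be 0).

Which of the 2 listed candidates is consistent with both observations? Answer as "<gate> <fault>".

Evaluate each candidate on input A=0, B=1:
  N4 stuck-at-0: N1=1, N2=0, N3=1, N4=0 [stuck-at-0], N5=0 → 0 — eliminated
  N1 stuck-at-0: N1=0 [stuck-at-0], N2=1, N3=1, N4=1, N5=1 → 1 — matches
Only N1 stuck-at-0 reproduces the observed 1.

N1 stuck-at-0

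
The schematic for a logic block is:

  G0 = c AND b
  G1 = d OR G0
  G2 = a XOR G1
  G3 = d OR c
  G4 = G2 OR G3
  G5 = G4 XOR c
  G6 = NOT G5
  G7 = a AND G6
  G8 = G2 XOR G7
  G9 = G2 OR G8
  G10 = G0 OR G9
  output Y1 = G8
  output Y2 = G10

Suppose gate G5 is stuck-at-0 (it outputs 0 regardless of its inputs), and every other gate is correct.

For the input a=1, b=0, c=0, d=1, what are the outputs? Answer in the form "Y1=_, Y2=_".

Propagate with G5 forced: G0=0, G1=1, G2=0, G3=1, G4=1, G5=0 [stuck-at-0], G6=1, G7=1, G8=1, G9=1, G10=1.
So the outputs are Y1=1, Y2=1. (Without the fault they would be Y1=0, Y2=0.)

Y1=1, Y2=1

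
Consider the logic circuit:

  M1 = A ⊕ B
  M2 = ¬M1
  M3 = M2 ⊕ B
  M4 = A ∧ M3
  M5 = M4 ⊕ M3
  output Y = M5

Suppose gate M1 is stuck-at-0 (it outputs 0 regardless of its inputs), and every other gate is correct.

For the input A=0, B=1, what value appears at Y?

0

Propagate with M1 forced: M1=0 [stuck-at-0], M2=1, M3=0, M4=0, M5=0.
So Y = 0. (Without the fault it would be 1.)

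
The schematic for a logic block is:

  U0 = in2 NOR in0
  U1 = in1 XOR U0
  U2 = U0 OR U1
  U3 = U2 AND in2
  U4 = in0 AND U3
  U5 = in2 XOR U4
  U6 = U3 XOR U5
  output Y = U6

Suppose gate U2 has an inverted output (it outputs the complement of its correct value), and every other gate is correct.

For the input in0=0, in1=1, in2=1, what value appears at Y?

1

Propagate with U2 forced: U0=0, U1=1, U2=0 [inverted output], U3=0, U4=0, U5=1, U6=1.
So Y = 1. (Without the fault it would be 0.)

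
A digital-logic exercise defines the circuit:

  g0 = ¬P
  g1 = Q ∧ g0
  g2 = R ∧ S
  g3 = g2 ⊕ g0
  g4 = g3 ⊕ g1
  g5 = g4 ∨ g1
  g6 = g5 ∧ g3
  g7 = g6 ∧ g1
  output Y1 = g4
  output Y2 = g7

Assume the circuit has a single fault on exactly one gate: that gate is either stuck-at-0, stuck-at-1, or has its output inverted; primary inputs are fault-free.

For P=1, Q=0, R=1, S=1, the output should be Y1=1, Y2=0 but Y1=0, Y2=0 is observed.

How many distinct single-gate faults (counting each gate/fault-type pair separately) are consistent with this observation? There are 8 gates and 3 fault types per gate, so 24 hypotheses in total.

Fault-free: g0=0, g1=0, g2=1, g3=1, g4=1, g5=1, g6=1, g7=0 → Y1=1, Y2=0. Observed Y1=0, Y2=0.
  g0: stuck-at-1, inverted output ✓; others ✗
  g1: none of the 3 fault types match ✗
  g2: stuck-at-0, inverted output ✓; others ✗
  g3: stuck-at-0, inverted output ✓; others ✗
  g4: stuck-at-0, inverted output ✓; others ✗
  g5: none of the 3 fault types match ✗
  g6: none of the 3 fault types match ✗
  g7: none of the 3 fault types match ✗
Consistent faults: {g0 stuck-at-1, g0 inverted output, g2 stuck-at-0, g2 inverted output, g3 stuck-at-0, g3 inverted output, g4 stuck-at-0, g4 inverted output} — 8 in all.

8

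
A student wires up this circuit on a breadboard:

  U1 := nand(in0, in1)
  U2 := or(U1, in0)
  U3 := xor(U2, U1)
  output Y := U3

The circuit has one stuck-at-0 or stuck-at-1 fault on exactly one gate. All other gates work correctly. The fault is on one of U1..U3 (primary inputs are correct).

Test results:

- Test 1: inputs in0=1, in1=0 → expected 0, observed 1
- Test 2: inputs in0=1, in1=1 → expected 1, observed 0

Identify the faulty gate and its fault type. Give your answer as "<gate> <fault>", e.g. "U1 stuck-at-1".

Fault-free values for test 1 (in0=1, in1=0): U1=1, U2=1, U3=0, giving Y=0. Observed 1.
Test 1: faults giving observed 1 are {U1 stuck-at-0, U2 stuck-at-0, U3 stuck-at-1}.
Test 2 (in0=1, in1=1): fault-free U1=0, U2=1, U3=1 → 1; observed 0. Eliminates U1 stuck-at-0, U3 stuck-at-1.
Only U2 stuck-at-0 is consistent with every test.

U2 stuck-at-0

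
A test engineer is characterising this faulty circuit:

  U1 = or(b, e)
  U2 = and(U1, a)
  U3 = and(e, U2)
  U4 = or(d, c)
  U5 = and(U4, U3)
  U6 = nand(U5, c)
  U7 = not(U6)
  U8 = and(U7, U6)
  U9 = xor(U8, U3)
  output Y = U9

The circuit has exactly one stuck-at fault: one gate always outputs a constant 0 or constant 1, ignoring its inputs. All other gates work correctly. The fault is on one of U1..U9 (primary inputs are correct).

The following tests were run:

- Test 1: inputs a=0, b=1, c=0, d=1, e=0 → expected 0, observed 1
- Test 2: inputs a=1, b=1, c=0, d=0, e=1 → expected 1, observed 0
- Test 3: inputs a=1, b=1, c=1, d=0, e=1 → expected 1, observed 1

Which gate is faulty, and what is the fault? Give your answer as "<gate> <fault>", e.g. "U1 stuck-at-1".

U7 stuck-at-1

Fault-free values for test 1 (a=0, b=1, c=0, d=1, e=0): U1=1, U2=0, U3=0, U4=1, U5=0, U6=1, U7=0, U8=0, U9=0, giving Y=0. Observed 1.
Test 1: faults giving observed 1 are {U3 stuck-at-1, U7 stuck-at-1, U8 stuck-at-1, U9 stuck-at-1}.
Test 2 (a=1, b=1, c=0, d=0, e=1): fault-free U1=1, U2=1, U3=1, U4=0, U5=0, U6=1, U7=0, U8=0, U9=1 → 1; observed 0. Eliminates U3 stuck-at-1, U9 stuck-at-1.
Test 3 (a=1, b=1, c=1, d=0, e=1): fault-free U1=1, U2=1, U3=1, U4=1, U5=1, U6=0, U7=1, U8=0, U9=1 → 1; observed 1. Eliminates U8 stuck-at-1.
Only U7 stuck-at-1 is consistent with every test.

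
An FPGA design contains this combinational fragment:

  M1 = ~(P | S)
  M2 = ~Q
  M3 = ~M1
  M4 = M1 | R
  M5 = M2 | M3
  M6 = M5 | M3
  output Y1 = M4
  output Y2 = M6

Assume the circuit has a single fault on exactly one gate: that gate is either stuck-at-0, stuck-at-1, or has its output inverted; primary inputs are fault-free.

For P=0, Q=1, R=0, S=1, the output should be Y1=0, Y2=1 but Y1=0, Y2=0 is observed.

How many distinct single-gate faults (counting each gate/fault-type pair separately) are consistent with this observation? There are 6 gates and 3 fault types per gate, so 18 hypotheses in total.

Fault-free: M1=0, M2=0, M3=1, M4=0, M5=1, M6=1 → Y1=0, Y2=1. Observed Y1=0, Y2=0.
  M1: none of the 3 fault types match ✗
  M2: none of the 3 fault types match ✗
  M3: stuck-at-0, inverted output ✓; others ✗
  M4: none of the 3 fault types match ✗
  M5: none of the 3 fault types match ✗
  M6: stuck-at-0, inverted output ✓; others ✗
Consistent faults: {M3 stuck-at-0, M3 inverted output, M6 stuck-at-0, M6 inverted output} — 4 in all.

4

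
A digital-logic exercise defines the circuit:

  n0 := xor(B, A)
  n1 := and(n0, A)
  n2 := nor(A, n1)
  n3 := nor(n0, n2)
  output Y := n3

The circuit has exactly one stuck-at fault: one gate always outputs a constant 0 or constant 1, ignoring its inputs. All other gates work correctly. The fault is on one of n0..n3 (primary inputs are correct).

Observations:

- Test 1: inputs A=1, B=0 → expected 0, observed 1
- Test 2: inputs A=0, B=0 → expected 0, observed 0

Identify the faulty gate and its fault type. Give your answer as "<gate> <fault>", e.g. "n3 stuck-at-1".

Fault-free values for test 1 (A=1, B=0): n0=1, n1=1, n2=0, n3=0, giving Y=0. Observed 1.
Test 1: faults giving observed 1 are {n0 stuck-at-0, n3 stuck-at-1}.
Test 2 (A=0, B=0): fault-free n0=0, n1=0, n2=1, n3=0 → 0; observed 0. Eliminates n3 stuck-at-1.
Only n0 stuck-at-0 is consistent with every test.

n0 stuck-at-0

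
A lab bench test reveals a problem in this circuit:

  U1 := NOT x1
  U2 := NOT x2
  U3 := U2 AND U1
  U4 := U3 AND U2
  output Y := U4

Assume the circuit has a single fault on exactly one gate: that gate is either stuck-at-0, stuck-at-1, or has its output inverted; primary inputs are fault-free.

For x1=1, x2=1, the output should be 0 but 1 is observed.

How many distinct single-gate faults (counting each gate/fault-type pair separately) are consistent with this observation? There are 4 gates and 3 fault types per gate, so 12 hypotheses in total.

2

Fault-free: U1=0, U2=0, U3=0, U4=0 → 0. Observed 1.
  U1 stuck-at-0: output 0 ✗
  U1 stuck-at-1: output 0 ✗
  U1 inverted output: output 0 ✗
  U2 stuck-at-0: output 0 ✗
  U2 stuck-at-1: output 0 ✗
  U2 inverted output: output 0 ✗
  U3 stuck-at-0: output 0 ✗
  U3 stuck-at-1: output 0 ✗
  U3 inverted output: output 0 ✗
  U4 stuck-at-0: output 0 ✗
  U4 stuck-at-1: output 1 ✓
  U4 inverted output: output 1 ✓
Consistent faults: {U4 stuck-at-1, U4 inverted output} — 2 in all.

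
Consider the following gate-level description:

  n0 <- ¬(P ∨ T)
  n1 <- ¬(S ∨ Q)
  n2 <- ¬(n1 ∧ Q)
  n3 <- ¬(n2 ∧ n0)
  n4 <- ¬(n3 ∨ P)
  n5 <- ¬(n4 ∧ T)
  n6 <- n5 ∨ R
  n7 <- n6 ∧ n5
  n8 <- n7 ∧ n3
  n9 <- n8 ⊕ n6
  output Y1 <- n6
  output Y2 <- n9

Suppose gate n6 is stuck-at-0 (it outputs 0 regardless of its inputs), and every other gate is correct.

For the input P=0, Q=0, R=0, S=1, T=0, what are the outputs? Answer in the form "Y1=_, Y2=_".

Propagate with n6 forced: n0=1, n1=0, n2=1, n3=0, n4=1, n5=1, n6=0 [stuck-at-0], n7=0, n8=0, n9=0.
So the outputs are Y1=0, Y2=0. (Without the fault they would be Y1=1, Y2=1.)

Y1=0, Y2=0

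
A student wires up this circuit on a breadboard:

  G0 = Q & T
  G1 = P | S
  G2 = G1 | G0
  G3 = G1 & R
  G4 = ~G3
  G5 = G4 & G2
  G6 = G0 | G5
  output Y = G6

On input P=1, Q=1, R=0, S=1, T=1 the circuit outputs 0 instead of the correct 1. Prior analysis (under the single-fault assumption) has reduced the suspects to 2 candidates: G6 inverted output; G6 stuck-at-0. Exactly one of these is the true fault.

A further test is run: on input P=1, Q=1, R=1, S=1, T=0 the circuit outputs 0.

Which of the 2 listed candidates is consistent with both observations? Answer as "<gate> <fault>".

G6 stuck-at-0

Evaluate each candidate on input P=1, Q=1, R=1, S=1, T=0:
  G6 inverted output: G0=0, G1=1, G2=1, G3=1, G4=0, G5=0, G6=1 [inverted output] → 1 — eliminated
  G6 stuck-at-0: G0=0, G1=1, G2=1, G3=1, G4=0, G5=0, G6=0 [stuck-at-0] → 0 — matches
Only G6 stuck-at-0 reproduces the observed 0.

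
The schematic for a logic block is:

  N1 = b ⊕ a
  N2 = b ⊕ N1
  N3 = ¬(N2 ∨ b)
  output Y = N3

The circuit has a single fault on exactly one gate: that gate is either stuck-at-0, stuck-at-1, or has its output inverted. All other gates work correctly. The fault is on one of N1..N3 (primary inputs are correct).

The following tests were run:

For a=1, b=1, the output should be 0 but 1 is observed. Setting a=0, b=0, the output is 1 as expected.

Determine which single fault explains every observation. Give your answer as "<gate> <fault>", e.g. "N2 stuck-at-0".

Fault-free values for test 1 (a=1, b=1): N1=0, N2=1, N3=0, giving Y=0. Observed 1.
Test 1: faults giving observed 1 are {N3 stuck-at-1, N3 inverted output}.
Test 2 (a=0, b=0): fault-free N1=0, N2=0, N3=1 → 1; observed 1. Eliminates N3 inverted output.
Only N3 stuck-at-1 is consistent with every test.

N3 stuck-at-1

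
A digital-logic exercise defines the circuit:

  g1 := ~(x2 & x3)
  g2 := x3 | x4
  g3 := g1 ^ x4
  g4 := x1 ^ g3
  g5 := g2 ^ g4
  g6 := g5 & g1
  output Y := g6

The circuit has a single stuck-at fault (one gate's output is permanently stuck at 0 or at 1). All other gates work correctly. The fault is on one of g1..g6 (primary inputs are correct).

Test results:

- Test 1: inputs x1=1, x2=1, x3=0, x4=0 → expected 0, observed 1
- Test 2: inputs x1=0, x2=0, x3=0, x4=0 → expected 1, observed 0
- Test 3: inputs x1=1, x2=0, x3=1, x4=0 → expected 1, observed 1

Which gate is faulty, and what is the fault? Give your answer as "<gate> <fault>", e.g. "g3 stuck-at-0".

Fault-free values for test 1 (x1=1, x2=1, x3=0, x4=0): g1=1, g2=0, g3=1, g4=0, g5=0, g6=0, giving Y=0. Observed 1.
Test 1: faults giving observed 1 are {g2 stuck-at-1, g3 stuck-at-0, g4 stuck-at-1, g5 stuck-at-1, g6 stuck-at-1}.
Test 2 (x1=0, x2=0, x3=0, x4=0): fault-free g1=1, g2=0, g3=1, g4=1, g5=1, g6=1 → 1; observed 0. Eliminates g4 stuck-at-1, g5 stuck-at-1, g6 stuck-at-1.
Test 3 (x1=1, x2=0, x3=1, x4=0): fault-free g1=1, g2=1, g3=1, g4=0, g5=1, g6=1 → 1; observed 1. Eliminates g3 stuck-at-0.
Only g2 stuck-at-1 is consistent with every test.

g2 stuck-at-1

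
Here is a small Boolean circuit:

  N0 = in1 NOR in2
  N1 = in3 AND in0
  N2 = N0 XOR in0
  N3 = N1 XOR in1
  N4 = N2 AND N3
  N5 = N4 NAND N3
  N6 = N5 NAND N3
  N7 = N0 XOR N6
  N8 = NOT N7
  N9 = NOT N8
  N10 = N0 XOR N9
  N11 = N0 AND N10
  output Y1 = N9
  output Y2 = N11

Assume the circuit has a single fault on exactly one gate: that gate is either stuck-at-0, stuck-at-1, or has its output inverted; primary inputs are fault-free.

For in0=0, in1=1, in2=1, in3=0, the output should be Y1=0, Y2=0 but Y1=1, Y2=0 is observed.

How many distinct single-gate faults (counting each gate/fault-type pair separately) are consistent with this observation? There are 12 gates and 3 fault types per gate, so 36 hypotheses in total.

18

Fault-free: N0=0, N1=0, N2=0, N3=1, N4=0, N5=1, N6=0, N7=0, N8=1, N9=0, N10=0, N11=0 → Y1=0, Y2=0. Observed Y1=1, Y2=0.
  N0: none of the 3 fault types match ✗
  N1: stuck-at-1, inverted output ✓; others ✗
  N2: stuck-at-1, inverted output ✓; others ✗
  N3: stuck-at-0, inverted output ✓; others ✗
  N4: stuck-at-1, inverted output ✓; others ✗
  N5: stuck-at-0, inverted output ✓; others ✗
  N6: stuck-at-1, inverted output ✓; others ✗
  N7: stuck-at-1, inverted output ✓; others ✗
  N8: stuck-at-0, inverted output ✓; others ✗
  N9: stuck-at-1, inverted output ✓; others ✗
  N10: none of the 3 fault types match ✗
  N11: none of the 3 fault types match ✗
Consistent faults: {N1 stuck-at-1, N1 inverted output, N2 stuck-at-1, N2 inverted output, N3 stuck-at-0, N3 inverted output, N4 stuck-at-1, N4 inverted output, N5 stuck-at-0, N5 inverted output, N6 stuck-at-1, N6 inverted output, N7 stuck-at-1, N7 inverted output, N8 stuck-at-0, N8 inverted output, N9 stuck-at-1, N9 inverted output} — 18 in all.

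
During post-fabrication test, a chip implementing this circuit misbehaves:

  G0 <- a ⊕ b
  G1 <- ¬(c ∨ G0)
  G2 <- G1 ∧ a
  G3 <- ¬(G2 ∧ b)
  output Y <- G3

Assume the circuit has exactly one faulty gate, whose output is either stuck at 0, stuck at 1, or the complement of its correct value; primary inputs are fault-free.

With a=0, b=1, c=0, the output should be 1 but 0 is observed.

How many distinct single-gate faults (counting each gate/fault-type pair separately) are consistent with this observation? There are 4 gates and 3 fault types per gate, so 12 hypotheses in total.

4

Fault-free: G0=1, G1=0, G2=0, G3=1 → 1. Observed 0.
  G0 stuck-at-0: output 1 ✗
  G0 stuck-at-1: output 1 ✗
  G0 inverted output: output 1 ✗
  G1 stuck-at-0: output 1 ✗
  G1 stuck-at-1: output 1 ✗
  G1 inverted output: output 1 ✗
  G2 stuck-at-0: output 1 ✗
  G2 stuck-at-1: output 0 ✓
  G2 inverted output: output 0 ✓
  G3 stuck-at-0: output 0 ✓
  G3 stuck-at-1: output 1 ✗
  G3 inverted output: output 0 ✓
Consistent faults: {G2 stuck-at-1, G2 inverted output, G3 stuck-at-0, G3 inverted output} — 4 in all.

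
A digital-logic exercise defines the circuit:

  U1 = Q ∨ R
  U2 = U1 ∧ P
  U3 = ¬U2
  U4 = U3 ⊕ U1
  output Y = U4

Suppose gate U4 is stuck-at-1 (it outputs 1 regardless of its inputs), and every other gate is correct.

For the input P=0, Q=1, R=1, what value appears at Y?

Propagate with U4 forced: U1=1, U2=0, U3=1, U4=1 [stuck-at-1].
So Y = 1. (Without the fault it would be 0.)

1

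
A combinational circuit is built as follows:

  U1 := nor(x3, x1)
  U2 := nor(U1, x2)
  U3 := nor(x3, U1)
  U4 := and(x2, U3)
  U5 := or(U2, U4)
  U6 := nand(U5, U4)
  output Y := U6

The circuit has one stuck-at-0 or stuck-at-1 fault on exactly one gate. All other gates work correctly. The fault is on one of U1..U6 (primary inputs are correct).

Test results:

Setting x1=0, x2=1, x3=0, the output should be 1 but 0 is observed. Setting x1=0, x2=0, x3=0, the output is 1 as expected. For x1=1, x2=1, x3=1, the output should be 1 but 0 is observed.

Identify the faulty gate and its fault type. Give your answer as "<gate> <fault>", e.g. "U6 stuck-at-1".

Fault-free values for test 1 (x1=0, x2=1, x3=0): U1=1, U2=0, U3=0, U4=0, U5=0, U6=1, giving Y=1. Observed 0.
Test 1: faults giving observed 0 are {U1 stuck-at-0, U3 stuck-at-1, U4 stuck-at-1, U6 stuck-at-0}.
Test 2 (x1=0, x2=0, x3=0): fault-free U1=1, U2=0, U3=0, U4=0, U5=0, U6=1 → 1; observed 1. Eliminates U4 stuck-at-1, U6 stuck-at-0.
Test 3 (x1=1, x2=1, x3=1): fault-free U1=0, U2=0, U3=0, U4=0, U5=0, U6=1 → 1; observed 0. Eliminates U1 stuck-at-0.
Only U3 stuck-at-1 is consistent with every test.

U3 stuck-at-1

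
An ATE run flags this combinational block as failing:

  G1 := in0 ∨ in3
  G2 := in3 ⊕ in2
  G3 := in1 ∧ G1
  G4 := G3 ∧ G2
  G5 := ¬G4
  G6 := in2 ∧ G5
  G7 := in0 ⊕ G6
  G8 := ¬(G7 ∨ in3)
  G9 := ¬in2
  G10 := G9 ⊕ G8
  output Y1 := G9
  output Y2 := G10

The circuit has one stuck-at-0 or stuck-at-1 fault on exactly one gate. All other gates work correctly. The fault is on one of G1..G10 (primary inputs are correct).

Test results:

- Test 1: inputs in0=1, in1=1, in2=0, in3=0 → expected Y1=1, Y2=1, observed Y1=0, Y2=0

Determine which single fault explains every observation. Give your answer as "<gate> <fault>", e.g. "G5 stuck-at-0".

Fault-free values for test 1 (in0=1, in1=1, in2=0, in3=0): G1=1, G2=0, G3=1, G4=0, G5=1, G6=0, G7=1, G8=0, G9=1, G10=1, giving Y1=1, Y2=1. Observed Y1=0, Y2=0.
Test 1: faults giving observed Y1=0, Y2=0 are {G9 stuck-at-0}.
Only G9 stuck-at-0 is consistent with every test.

G9 stuck-at-0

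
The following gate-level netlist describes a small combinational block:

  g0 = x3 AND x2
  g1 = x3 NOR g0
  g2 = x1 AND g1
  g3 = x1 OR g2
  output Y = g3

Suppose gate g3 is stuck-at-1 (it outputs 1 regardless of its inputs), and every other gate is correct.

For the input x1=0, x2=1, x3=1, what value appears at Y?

Propagate with g3 forced: g0=1, g1=0, g2=0, g3=1 [stuck-at-1].
So Y = 1. (Without the fault it would be 0.)

1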